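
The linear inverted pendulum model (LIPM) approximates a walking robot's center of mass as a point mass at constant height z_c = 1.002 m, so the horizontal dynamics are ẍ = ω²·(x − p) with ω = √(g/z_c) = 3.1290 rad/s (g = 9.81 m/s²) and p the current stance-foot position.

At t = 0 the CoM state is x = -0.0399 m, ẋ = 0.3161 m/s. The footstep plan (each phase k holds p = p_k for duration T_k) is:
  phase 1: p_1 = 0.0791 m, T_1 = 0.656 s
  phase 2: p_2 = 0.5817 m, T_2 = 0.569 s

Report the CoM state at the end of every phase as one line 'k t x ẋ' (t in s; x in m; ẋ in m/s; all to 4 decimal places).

phase 1: p=0.0791, T=0.656, ωT=2.052624, cosh=3.958354, sinh=3.829957; start (x,ẋ)=(-0.039900, 0.316100) → end (x,ẋ)=(-0.005032, -0.174852)
phase 2: p=0.5817, T=0.569, ωT=1.780401, cosh=3.050403, sinh=2.881832; start (x,ẋ)=(-0.005032, -0.174852) → end (x,ẋ)=(-1.369108, -5.824078)

1 0.6560 -0.0050 -0.1749
2 1.2250 -1.3691 -5.8241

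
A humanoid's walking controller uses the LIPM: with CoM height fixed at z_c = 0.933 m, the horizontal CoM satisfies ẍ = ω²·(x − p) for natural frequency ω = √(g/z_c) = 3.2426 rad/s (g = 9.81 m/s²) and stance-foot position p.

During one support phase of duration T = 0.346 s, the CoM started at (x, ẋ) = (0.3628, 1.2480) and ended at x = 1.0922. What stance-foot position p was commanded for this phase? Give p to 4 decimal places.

ωT = 3.2426·0.346 = 1.121940; cosh(ωT) = 1.698226, sinh(ωT) = 1.372579
x(T) = p + (x₀−p)·cosh(ωT) + (ẋ₀/ω)·sinh(ωT) ⇒ p·(1 − cosh) = x(T) − x₀·cosh − (ẋ₀/ω)·sinh
numerator   = 1.0922 − (0.3628)·1.698226 − (1.2480/3.2426)·1.372579 = -0.052189
denominator = 1 − 1.698226 = -0.698226
p = -0.052189 / -0.698226 = 0.0747

p = 0.0747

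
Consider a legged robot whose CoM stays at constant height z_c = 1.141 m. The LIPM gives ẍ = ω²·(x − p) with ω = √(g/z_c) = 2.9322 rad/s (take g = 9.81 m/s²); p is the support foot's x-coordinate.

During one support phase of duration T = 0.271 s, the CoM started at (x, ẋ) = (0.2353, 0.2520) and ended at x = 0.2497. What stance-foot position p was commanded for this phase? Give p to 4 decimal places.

p = 0.4196

ωT = 2.9322·0.271 = 0.794626; cosh(ωT) = 1.332682, sinh(ωT) = 0.880932
x(T) = p + (x₀−p)·cosh(ωT) + (ẋ₀/ω)·sinh(ωT) ⇒ p·(1 − cosh) = x(T) − x₀·cosh − (ẋ₀/ω)·sinh
numerator   = 0.2497 − (0.2353)·1.332682 − (0.2520/2.9322)·0.880932 = -0.139589
denominator = 1 − 1.332682 = -0.332682
p = -0.139589 / -0.332682 = 0.4196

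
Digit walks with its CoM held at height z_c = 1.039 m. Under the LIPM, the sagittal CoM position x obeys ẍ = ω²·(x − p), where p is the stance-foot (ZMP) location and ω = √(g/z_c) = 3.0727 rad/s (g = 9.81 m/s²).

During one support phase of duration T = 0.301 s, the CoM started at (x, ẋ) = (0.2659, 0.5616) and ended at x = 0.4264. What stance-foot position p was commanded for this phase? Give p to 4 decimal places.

p = 0.3393

ωT = 3.0727·0.301 = 0.924883; cosh(ωT) = 1.459075, sinh(ωT) = 1.062497
x(T) = p + (x₀−p)·cosh(ωT) + (ẋ₀/ω)·sinh(ωT) ⇒ p·(1 − cosh) = x(T) − x₀·cosh − (ẋ₀/ω)·sinh
numerator   = 0.4264 − (0.2659)·1.459075 − (0.5616/3.0727)·1.062497 = -0.155762
denominator = 1 − 1.459075 = -0.459075
p = -0.155762 / -0.459075 = 0.3393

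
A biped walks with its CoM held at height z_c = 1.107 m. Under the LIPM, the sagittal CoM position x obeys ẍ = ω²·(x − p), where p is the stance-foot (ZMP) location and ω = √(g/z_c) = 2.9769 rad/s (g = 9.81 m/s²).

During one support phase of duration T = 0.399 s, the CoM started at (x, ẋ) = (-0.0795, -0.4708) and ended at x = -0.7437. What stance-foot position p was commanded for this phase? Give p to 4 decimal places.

p = 0.4619

ωT = 2.9769·0.399 = 1.187783; cosh(ωT) = 1.792349, sinh(ωT) = 1.487453
x(T) = p + (x₀−p)·cosh(ωT) + (ẋ₀/ω)·sinh(ωT) ⇒ p·(1 − cosh) = x(T) − x₀·cosh − (ẋ₀/ω)·sinh
numerator   = -0.7437 − (-0.0795)·1.792349 − (-0.4708/2.9769)·1.487453 = -0.365966
denominator = 1 − 1.792349 = -0.792349
p = -0.365966 / -0.792349 = 0.4619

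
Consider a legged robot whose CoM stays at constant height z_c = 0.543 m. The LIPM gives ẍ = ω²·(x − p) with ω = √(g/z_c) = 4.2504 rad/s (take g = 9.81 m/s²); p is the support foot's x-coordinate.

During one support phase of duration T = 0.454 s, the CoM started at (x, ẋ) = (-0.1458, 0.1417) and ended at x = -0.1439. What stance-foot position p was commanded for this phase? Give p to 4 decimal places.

ωT = 4.2504·0.454 = 1.929682; cosh(ωT) = 3.516256, sinh(ωT) = 3.371061
x(T) = p + (x₀−p)·cosh(ωT) + (ẋ₀/ω)·sinh(ωT) ⇒ p·(1 − cosh) = x(T) − x₀·cosh − (ẋ₀/ω)·sinh
numerator   = -0.1439 − (-0.1458)·3.516256 − (0.1417/4.2504)·3.371061 = 0.256386
denominator = 1 − 3.516256 = -2.516256
p = 0.256386 / -2.516256 = -0.1019

p = -0.1019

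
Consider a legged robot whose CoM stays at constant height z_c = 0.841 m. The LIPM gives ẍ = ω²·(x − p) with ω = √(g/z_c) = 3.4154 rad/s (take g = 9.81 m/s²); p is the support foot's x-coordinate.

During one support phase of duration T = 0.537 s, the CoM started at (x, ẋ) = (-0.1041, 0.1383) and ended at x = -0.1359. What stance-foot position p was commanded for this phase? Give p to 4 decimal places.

ωT = 3.4154·0.537 = 1.834070; cosh(ωT) = 3.209536, sinh(ωT) = 3.049773
x(T) = p + (x₀−p)·cosh(ωT) + (ẋ₀/ω)·sinh(ωT) ⇒ p·(1 − cosh) = x(T) − x₀·cosh − (ẋ₀/ω)·sinh
numerator   = -0.1359 − (-0.1041)·3.209536 − (0.1383/3.4154)·3.049773 = 0.074718
denominator = 1 − 3.209536 = -2.209536
p = 0.074718 / -2.209536 = -0.0338

p = -0.0338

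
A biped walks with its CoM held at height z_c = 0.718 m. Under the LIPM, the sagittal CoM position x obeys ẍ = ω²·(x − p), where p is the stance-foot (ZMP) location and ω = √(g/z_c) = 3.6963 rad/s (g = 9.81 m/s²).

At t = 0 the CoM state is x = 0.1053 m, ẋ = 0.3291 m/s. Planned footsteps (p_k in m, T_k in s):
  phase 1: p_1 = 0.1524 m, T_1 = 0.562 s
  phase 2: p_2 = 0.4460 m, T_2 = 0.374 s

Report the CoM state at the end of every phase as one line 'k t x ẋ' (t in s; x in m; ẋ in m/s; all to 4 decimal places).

1 0.5620 0.3113 0.6502
2 0.9360 0.4890 0.4473

phase 1: p=0.1524, T=0.562, ωT=2.077321, cosh=4.054158, sinh=3.928893; start (x,ẋ)=(0.105300, 0.329100) → end (x,ẋ)=(0.311258, 0.650220)
phase 2: p=0.4460, T=0.374, ωT=1.382416, cosh=2.117744, sinh=1.866773; start (x,ẋ)=(0.311258, 0.650220) → end (x,ẋ)=(0.489037, 0.447259)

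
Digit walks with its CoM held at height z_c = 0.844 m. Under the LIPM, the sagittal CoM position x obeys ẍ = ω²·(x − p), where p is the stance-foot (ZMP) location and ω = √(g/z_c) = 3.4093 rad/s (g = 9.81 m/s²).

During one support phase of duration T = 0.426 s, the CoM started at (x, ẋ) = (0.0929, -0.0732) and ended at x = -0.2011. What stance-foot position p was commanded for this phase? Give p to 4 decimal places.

ωT = 3.4093·0.426 = 1.452362; cosh(ωT) = 2.253606, sinh(ωT) = 2.019589
x(T) = p + (x₀−p)·cosh(ωT) + (ẋ₀/ω)·sinh(ωT) ⇒ p·(1 − cosh) = x(T) − x₀·cosh − (ẋ₀/ω)·sinh
numerator   = -0.2011 − (0.0929)·2.253606 − (-0.0732/3.4093)·2.019589 = -0.367098
denominator = 1 − 2.253606 = -1.253606
p = -0.367098 / -1.253606 = 0.2928

p = 0.2928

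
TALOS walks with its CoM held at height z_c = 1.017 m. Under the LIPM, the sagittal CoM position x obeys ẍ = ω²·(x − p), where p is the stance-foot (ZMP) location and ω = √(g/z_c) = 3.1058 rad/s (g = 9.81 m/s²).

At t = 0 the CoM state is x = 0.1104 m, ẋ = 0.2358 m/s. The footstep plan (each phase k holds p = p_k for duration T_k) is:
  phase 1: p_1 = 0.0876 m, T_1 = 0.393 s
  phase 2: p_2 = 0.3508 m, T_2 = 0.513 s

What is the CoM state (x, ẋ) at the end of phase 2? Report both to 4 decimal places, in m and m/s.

phase 1: p=0.0876, T=0.393, ωT=1.220579, cosh=1.842105, sinh=1.547046; start (x,ẋ)=(0.110400, 0.235800) → end (x,ẋ)=(0.247056, 0.543918)
phase 2: p=0.3508, T=0.513, ωT=1.593275, cosh=2.561548, sinh=2.358289; start (x,ẋ)=(0.247056, 0.543918) → end (x,ẋ)=(0.498060, 0.633409)

x = 0.4981, ẋ = 0.6334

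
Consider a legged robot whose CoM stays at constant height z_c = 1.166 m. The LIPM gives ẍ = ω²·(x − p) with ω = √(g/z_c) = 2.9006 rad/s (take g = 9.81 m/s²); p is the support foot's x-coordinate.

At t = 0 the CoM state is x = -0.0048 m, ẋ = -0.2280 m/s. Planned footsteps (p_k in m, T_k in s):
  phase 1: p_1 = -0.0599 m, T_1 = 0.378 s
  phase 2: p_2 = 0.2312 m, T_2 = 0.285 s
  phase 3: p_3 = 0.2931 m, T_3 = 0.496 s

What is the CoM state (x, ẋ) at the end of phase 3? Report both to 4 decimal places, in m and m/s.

phase 1: p=-0.0599, T=0.378, ωT=1.096427, cosh=1.663757, sinh=1.329694; start (x,ẋ)=(-0.004800, -0.228000) → end (x,ẋ)=(-0.072747, -0.166821)
phase 2: p=0.2312, T=0.285, ωT=0.826671, cosh=1.361600, sinh=0.924097; start (x,ẋ)=(-0.072747, -0.166821) → end (x,ẋ)=(-0.235801, -1.041853)
phase 3: p=0.2931, T=0.496, ωT=1.438698, cosh=2.226219, sinh=1.988983; start (x,ẋ)=(-0.235801, -1.041853) → end (x,ẋ)=(-1.598764, -5.370753)

x = -1.5988, ẋ = -5.3708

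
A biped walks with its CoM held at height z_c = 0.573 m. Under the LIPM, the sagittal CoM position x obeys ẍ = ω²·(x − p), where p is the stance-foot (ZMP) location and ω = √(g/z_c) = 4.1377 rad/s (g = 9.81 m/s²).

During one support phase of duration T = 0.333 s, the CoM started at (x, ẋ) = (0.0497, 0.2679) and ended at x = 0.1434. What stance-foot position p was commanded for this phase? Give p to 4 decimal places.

p = 0.0736

ωT = 4.1377·0.333 = 1.377854; cosh(ωT) = 2.109250, sinh(ωT) = 1.857131
x(T) = p + (x₀−p)·cosh(ωT) + (ẋ₀/ω)·sinh(ωT) ⇒ p·(1 − cosh) = x(T) − x₀·cosh − (ẋ₀/ω)·sinh
numerator   = 0.1434 − (0.0497)·2.109250 − (0.2679/4.1377)·1.857131 = -0.081672
denominator = 1 − 2.109250 = -1.109250
p = -0.081672 / -1.109250 = 0.0736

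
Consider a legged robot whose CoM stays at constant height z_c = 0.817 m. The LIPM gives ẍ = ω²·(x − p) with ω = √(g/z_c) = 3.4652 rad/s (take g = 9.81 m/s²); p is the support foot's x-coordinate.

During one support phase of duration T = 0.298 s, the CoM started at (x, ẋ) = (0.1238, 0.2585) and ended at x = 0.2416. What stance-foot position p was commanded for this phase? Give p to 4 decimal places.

p = 0.0786

ωT = 3.4652·0.298 = 1.032630; cosh(ωT) = 1.582255, sinh(ωT) = 1.226186
x(T) = p + (x₀−p)·cosh(ωT) + (ẋ₀/ω)·sinh(ωT) ⇒ p·(1 − cosh) = x(T) − x₀·cosh − (ẋ₀/ω)·sinh
numerator   = 0.2416 − (0.1238)·1.582255 − (0.2585/3.4652)·1.226186 = -0.045755
denominator = 1 − 1.582255 = -0.582255
p = -0.045755 / -0.582255 = 0.0786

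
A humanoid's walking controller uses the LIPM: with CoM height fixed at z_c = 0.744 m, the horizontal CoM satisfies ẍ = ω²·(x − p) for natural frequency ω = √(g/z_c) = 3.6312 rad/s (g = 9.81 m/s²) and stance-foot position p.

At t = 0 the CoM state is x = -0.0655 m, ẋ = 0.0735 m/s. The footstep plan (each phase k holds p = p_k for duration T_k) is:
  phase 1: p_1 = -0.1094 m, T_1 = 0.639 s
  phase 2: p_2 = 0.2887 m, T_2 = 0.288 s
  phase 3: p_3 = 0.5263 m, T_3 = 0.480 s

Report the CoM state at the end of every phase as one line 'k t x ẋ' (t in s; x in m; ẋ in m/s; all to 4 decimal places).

phase 1: p=-0.1094, T=0.639, ωT=2.320337, cosh=5.138671, sinh=5.040431; start (x,ẋ)=(-0.065500, 0.073500) → end (x,ẋ)=(0.218212, 1.181186)
phase 2: p=0.2887, T=0.288, ωT=1.045786, cosh=1.598524, sinh=1.247109; start (x,ẋ)=(0.218212, 1.181186) → end (x,ẋ)=(0.581693, 1.568950)
phase 3: p=0.5263, T=0.480, ωT=1.742976, cosh=2.944661, sinh=2.769663; start (x,ẋ)=(0.581693, 1.568950) → end (x,ẋ)=(1.886116, 5.177128)

1 0.6390 0.2182 1.1812
2 0.9270 0.5817 1.5690
3 1.4070 1.8861 5.1771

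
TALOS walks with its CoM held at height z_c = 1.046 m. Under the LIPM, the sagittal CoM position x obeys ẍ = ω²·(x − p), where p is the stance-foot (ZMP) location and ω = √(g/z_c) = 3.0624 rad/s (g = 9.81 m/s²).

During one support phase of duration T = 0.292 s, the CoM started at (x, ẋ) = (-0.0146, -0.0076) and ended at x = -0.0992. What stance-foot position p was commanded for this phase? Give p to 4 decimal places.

ωT = 3.0624·0.292 = 0.894221; cosh(ωT) = 1.427178, sinh(ωT) = 1.018252
x(T) = p + (x₀−p)·cosh(ωT) + (ẋ₀/ω)·sinh(ωT) ⇒ p·(1 − cosh) = x(T) − x₀·cosh − (ẋ₀/ω)·sinh
numerator   = -0.0992 − (-0.0146)·1.427178 − (-0.0076/3.0624)·1.018252 = -0.075836
denominator = 1 − 1.427178 = -0.427178
p = -0.075836 / -0.427178 = 0.1775

p = 0.1775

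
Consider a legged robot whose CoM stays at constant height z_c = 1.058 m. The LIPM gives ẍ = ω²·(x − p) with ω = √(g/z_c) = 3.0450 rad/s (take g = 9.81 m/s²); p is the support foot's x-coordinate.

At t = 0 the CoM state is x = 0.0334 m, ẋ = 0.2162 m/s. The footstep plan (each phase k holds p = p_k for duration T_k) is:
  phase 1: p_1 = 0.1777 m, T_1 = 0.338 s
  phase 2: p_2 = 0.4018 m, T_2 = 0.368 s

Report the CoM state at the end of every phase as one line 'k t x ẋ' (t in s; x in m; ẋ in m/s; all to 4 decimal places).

phase 1: p=0.1777, T=0.338, ωT=1.029210, cosh=1.578071, sinh=1.220782; start (x,ẋ)=(0.033400, 0.216200) → end (x,ẋ)=(0.036662, -0.195225)
phase 2: p=0.4018, T=0.368, ωT=1.120560, cosh=1.696334, sinh=1.370237; start (x,ẋ)=(0.036662, -0.195225) → end (x,ẋ)=(-0.305447, -1.854659)

1 0.3380 0.0367 -0.1952
2 0.7060 -0.3054 -1.8547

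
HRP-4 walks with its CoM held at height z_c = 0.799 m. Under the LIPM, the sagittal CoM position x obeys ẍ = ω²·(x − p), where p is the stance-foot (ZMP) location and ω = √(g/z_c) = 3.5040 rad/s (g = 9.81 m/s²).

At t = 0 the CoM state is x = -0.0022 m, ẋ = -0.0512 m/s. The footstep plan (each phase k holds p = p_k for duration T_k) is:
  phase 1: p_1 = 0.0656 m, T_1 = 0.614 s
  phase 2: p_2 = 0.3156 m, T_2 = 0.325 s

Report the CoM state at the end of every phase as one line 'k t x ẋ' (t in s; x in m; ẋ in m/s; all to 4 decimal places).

phase 1: p=0.0656, T=0.614, ωT=2.151456, cosh=4.356841, sinh=4.240526; start (x,ẋ)=(-0.002200, -0.051200) → end (x,ẋ)=(-0.291756, -1.230497)
phase 2: p=0.3156, T=0.325, ωT=1.138800, cosh=1.721611, sinh=1.401408; start (x,ẋ)=(-0.291756, -1.230497) → end (x,ẋ)=(-1.222162, -5.100878)

1 0.6140 -0.2918 -1.2305
2 0.9390 -1.2222 -5.1009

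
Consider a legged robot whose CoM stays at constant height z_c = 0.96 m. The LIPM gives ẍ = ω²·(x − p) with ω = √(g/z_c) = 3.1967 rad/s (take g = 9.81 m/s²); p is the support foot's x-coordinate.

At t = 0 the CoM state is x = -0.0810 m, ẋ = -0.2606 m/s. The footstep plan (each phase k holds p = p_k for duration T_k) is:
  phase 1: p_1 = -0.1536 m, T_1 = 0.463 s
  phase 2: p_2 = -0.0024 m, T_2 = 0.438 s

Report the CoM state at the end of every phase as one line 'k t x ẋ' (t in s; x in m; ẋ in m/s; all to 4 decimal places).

phase 1: p=-0.1536, T=0.463, ωT=1.480072, cosh=2.310442, sinh=2.082821; start (x,ẋ)=(-0.081000, -0.260600) → end (x,ẋ)=(-0.155657, -0.118719)
phase 2: p=-0.0024, T=0.438, ωT=1.400155, cosh=2.151193, sinh=1.904634; start (x,ẋ)=(-0.155657, -0.118719) → end (x,ẋ)=(-0.402819, -1.188498)

1 0.4630 -0.1557 -0.1187
2 0.9010 -0.4028 -1.1885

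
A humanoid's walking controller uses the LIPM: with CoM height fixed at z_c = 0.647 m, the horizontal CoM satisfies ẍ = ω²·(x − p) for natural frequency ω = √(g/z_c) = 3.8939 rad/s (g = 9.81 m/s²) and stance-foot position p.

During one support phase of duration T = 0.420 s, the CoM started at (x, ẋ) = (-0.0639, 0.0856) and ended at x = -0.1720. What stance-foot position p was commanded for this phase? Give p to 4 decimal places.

p = 0.0337

ωT = 3.8939·0.420 = 1.635438; cosh(ωT) = 2.663286, sinh(ωT) = 2.468419
x(T) = p + (x₀−p)·cosh(ωT) + (ẋ₀/ω)·sinh(ωT) ⇒ p·(1 − cosh) = x(T) − x₀·cosh − (ẋ₀/ω)·sinh
numerator   = -0.1720 − (-0.0639)·2.663286 − (0.0856/3.8939)·2.468419 = -0.056080
denominator = 1 − 2.663286 = -1.663286
p = -0.056080 / -1.663286 = 0.0337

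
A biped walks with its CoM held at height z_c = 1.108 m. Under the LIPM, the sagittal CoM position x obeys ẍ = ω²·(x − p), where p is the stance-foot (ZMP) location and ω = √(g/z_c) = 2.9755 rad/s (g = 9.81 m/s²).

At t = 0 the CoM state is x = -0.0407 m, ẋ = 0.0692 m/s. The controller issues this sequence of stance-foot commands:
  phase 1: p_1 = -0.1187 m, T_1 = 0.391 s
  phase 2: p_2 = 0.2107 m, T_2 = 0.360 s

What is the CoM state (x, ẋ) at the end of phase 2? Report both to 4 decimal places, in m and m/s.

phase 1: p=-0.1187, T=0.391, ωT=1.163420, cosh=1.756639, sinh=1.444224; start (x,ẋ)=(-0.040700, 0.069200) → end (x,ẋ)=(0.051906, 0.456748)
phase 2: p=0.2107, T=0.360, ωT=1.071180, cosh=1.630713, sinh=1.288109; start (x,ẋ)=(0.051906, 0.456748) → end (x,ẋ)=(0.149480, 0.136203)

x = 0.1495, ẋ = 0.1362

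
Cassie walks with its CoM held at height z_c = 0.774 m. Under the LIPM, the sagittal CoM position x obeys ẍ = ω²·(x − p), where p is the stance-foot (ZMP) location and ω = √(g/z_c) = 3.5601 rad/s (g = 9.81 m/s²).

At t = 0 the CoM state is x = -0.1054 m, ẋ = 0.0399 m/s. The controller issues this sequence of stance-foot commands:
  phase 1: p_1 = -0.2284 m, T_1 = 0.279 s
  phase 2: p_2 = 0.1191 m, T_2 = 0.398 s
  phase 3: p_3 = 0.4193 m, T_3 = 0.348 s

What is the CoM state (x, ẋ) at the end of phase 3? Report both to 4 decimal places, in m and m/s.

x = -0.0472, ẋ = -1.2748

phase 1: p=-0.2284, T=0.279, ωT=0.993268, cosh=1.535204, sinh=1.164840; start (x,ẋ)=(-0.105400, 0.039900) → end (x,ẋ)=(-0.026515, 0.571329)
phase 2: p=0.1191, T=0.398, ωT=1.416920, cosh=2.183428, sinh=1.940969; start (x,ẋ)=(-0.026515, 0.571329) → end (x,ẋ)=(0.112649, 0.241251)
phase 3: p=0.4193, T=0.348, ωT=1.238915, cosh=1.870782, sinh=1.581084; start (x,ẋ)=(0.112649, 0.241251) → end (x,ẋ)=(-0.047235, -1.274754)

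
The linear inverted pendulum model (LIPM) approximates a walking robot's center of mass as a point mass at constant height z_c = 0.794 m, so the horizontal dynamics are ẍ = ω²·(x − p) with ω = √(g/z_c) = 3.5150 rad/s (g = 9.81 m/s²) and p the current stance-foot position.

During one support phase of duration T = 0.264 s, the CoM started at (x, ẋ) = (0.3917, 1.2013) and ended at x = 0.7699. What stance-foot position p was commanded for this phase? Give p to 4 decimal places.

ωT = 3.5150·0.264 = 0.927960; cosh(ωT) = 1.462352, sinh(ωT) = 1.066992
x(T) = p + (x₀−p)·cosh(ωT) + (ẋ₀/ω)·sinh(ωT) ⇒ p·(1 − cosh) = x(T) − x₀·cosh − (ẋ₀/ω)·sinh
numerator   = 0.7699 − (0.3917)·1.462352 − (1.2013/3.5150)·1.066992 = -0.167563
denominator = 1 − 1.462352 = -0.462352
p = -0.167563 / -0.462352 = 0.3624

p = 0.3624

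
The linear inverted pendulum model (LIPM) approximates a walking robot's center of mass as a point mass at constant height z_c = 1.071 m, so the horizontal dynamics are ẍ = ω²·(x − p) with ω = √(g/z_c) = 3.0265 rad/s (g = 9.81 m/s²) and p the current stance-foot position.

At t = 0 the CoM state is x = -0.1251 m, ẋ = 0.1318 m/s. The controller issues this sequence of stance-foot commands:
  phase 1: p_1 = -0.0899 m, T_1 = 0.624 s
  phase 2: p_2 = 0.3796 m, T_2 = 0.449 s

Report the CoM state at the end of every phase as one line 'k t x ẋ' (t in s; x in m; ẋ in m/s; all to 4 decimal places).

1 0.6240 -0.0683 0.1015
2 1.0730 -0.4885 -2.2529

phase 1: p=-0.0899, T=0.624, ωT=1.888536, cosh=3.380489, sinh=3.229196; start (x,ẋ)=(-0.125100, 0.131800) → end (x,ẋ)=(-0.068266, 0.101533)
phase 2: p=0.3796, T=0.449, ωT=1.358899, cosh=2.074424, sinh=1.817480; start (x,ẋ)=(-0.068266, 0.101533) → end (x,ẋ)=(-0.488491, -2.252911)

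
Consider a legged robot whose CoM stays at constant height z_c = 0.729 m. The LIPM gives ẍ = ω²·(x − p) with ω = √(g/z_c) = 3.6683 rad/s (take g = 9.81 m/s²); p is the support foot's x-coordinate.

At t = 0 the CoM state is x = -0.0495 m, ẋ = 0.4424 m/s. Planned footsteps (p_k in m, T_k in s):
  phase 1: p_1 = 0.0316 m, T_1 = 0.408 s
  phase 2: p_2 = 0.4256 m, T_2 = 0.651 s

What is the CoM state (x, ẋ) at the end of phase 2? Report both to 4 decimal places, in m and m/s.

phase 1: p=0.0316, T=0.408, ωT=1.496666, cosh=2.345325, sinh=2.121449; start (x,ẋ)=(-0.049500, 0.442400) → end (x,ẋ)=(0.097243, 0.406442)
phase 2: p=0.4256, T=0.651, ωT=2.388063, cosh=5.492093, sinh=5.400285; start (x,ẋ)=(0.097243, 0.406442) → end (x,ẋ)=(-0.779425, -4.272496)

x = -0.7794, ẋ = -4.2725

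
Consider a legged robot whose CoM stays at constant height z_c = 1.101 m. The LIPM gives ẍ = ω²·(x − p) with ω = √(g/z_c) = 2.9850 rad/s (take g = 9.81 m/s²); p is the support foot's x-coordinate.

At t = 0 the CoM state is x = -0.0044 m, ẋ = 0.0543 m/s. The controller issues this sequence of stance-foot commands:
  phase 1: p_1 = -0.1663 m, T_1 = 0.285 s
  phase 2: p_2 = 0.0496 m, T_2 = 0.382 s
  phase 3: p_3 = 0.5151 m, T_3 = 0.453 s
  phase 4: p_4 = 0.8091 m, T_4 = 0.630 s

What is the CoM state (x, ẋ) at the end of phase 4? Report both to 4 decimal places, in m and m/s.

x = 2.0690, ẋ = 3.9553

phase 1: p=-0.1663, T=0.285, ωT=0.850725, cosh=1.384224, sinh=0.957119; start (x,ẋ)=(-0.004400, 0.054300) → end (x,ẋ)=(0.075217, 0.537712)
phase 2: p=0.0496, T=0.382, ωT=1.140270, cosh=1.723673, sinh=1.403940; start (x,ẋ)=(0.075217, 0.537712) → end (x,ẋ)=(0.346658, 1.034193)
phase 3: p=0.5151, T=0.453, ωT=1.352205, cosh=2.062305, sinh=1.803636; start (x,ẋ)=(0.346658, 1.034193) → end (x,ẋ)=(0.792615, 1.225955)
phase 4: p=0.8091, T=0.630, ωT=1.880550, cosh=3.354808, sinh=3.202302; start (x,ẋ)=(0.792615, 1.225955) → end (x,ẋ)=(2.068998, 3.955266)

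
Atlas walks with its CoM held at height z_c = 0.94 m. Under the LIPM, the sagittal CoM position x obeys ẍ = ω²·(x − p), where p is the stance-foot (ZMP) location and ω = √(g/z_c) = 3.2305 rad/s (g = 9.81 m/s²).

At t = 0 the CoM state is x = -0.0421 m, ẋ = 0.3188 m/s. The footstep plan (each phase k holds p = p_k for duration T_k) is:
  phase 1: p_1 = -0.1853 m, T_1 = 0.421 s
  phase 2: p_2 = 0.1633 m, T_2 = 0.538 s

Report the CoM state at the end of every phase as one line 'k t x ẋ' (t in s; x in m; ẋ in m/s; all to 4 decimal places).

1 0.4210 0.2916 1.5039
2 0.9590 1.8220 5.5500

phase 1: p=-0.1853, T=0.421, ωT=1.360040, cosh=2.076501, sinh=1.819850; start (x,ẋ)=(-0.042100, 0.318800) → end (x,ẋ)=(0.291646, 1.503865)
phase 2: p=0.1633, T=0.538, ωT=1.738009, cosh=2.930941, sinh=2.755071; start (x,ẋ)=(0.291646, 1.503865) → end (x,ẋ)=(1.822017, 5.550049)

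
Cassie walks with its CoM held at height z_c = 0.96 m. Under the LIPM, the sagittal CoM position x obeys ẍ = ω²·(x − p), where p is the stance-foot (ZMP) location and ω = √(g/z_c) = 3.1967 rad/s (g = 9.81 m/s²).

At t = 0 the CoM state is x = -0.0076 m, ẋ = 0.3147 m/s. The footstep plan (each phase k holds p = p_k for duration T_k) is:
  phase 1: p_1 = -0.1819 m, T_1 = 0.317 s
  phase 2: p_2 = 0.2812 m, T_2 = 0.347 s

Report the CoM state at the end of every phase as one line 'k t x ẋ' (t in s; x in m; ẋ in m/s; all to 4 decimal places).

phase 1: p=-0.1819, T=0.317, ωT=1.013354, cosh=1.558912, sinh=1.195913; start (x,ẋ)=(-0.007600, 0.314700) → end (x,ẋ)=(0.207550, 1.156934)
phase 2: p=0.2812, T=0.347, ωT=1.109255, cosh=1.680951, sinh=1.351147; start (x,ẋ)=(0.207550, 1.156934) → end (x,ẋ)=(0.646399, 1.626642)

1 0.3170 0.2076 1.1569
2 0.6640 0.6464 1.6266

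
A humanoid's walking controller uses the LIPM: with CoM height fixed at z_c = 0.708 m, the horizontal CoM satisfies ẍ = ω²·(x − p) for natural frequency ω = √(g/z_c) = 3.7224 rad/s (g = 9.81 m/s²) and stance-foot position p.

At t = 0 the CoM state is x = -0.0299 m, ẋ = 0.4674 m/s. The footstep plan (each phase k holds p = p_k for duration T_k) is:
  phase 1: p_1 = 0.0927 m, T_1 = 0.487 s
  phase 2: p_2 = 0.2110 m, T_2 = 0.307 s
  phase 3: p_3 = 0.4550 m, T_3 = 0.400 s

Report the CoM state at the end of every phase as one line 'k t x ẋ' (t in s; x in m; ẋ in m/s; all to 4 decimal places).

1 0.4870 0.0815 0.1092
2 0.7940 0.0287 -0.4901
3 1.1940 -0.8148 -4.4794

phase 1: p=0.0927, T=0.487, ωT=1.812809, cosh=3.145415, sinh=2.982220; start (x,ẋ)=(-0.029900, 0.467400) → end (x,ẋ)=(0.081532, 0.109182)
phase 2: p=0.2110, T=0.307, ωT=1.142777, cosh=1.727198, sinh=1.408265; start (x,ẋ)=(0.081532, 0.109182) → end (x,ẋ)=(0.028689, -0.490108)
phase 3: p=0.4550, T=0.400, ωT=1.488960, cosh=2.329045, sinh=2.103438; start (x,ẋ)=(0.028689, -0.490108) → end (x,ẋ)=(-0.814845, -4.479426)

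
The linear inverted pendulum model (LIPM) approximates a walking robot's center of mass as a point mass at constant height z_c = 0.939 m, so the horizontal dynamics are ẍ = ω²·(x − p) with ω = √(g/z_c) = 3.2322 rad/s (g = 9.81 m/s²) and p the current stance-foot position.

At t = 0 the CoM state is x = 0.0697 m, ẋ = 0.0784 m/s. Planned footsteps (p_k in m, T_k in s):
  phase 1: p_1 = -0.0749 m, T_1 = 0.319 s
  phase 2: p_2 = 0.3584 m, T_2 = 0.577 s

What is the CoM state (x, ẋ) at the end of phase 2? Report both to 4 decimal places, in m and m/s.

x = 0.4579, ẋ = 0.5170

phase 1: p=-0.0749, T=0.319, ωT=1.031072, cosh=1.580347, sinh=1.223723; start (x,ẋ)=(0.069700, 0.078400) → end (x,ẋ)=(0.183301, 0.695838)
phase 2: p=0.3584, T=0.577, ωT=1.864979, cosh=3.305351, sinh=3.150452; start (x,ẋ)=(0.183301, 0.695838) → end (x,ẋ)=(0.457874, 0.516972)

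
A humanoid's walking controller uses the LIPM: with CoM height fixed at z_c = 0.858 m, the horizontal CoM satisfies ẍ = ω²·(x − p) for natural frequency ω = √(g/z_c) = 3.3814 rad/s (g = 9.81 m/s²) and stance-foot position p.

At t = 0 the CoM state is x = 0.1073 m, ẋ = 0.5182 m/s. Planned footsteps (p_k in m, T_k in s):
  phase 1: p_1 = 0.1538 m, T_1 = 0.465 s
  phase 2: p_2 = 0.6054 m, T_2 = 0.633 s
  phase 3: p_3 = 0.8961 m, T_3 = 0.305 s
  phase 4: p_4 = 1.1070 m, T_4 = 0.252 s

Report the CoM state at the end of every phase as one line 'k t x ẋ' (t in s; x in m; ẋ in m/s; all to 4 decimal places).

phase 1: p=0.1538, T=0.465, ωT=1.572351, cosh=2.512759, sinh=2.305203; start (x,ẋ)=(0.107300, 0.518200) → end (x,ẋ)=(0.390229, 0.939653)
phase 2: p=0.6054, T=0.633, ωT=2.140426, cosh=4.310333, sinh=4.192728; start (x,ẋ)=(0.390229, 0.939653) → end (x,ẋ)=(0.843055, 0.999680)
phase 3: p=0.8961, T=0.305, ωT=1.031327, cosh=1.580659, sinh=1.224126; start (x,ẋ)=(0.843055, 0.999680) → end (x,ẋ)=(1.174155, 1.360586)
phase 4: p=1.1070, T=0.252, ωT=0.852113, cosh=1.385554, sinh=0.959041; start (x,ẋ)=(1.174155, 1.360586) → end (x,ẋ)=(1.585940, 2.102943)

1 0.4650 0.3902 0.9397
2 1.0980 0.8431 0.9997
3 1.4030 1.1742 1.3606
4 1.6550 1.5859 2.1029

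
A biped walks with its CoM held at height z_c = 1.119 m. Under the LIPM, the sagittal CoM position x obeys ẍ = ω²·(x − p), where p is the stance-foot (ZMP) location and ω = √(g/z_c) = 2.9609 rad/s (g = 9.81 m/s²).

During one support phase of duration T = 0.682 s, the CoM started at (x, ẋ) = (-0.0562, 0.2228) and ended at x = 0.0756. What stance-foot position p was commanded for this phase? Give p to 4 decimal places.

p = -0.0044

ωT = 2.9609·0.682 = 2.019334; cosh(ωT) = 3.833024, sinh(ωT) = 3.700280
x(T) = p + (x₀−p)·cosh(ωT) + (ẋ₀/ω)·sinh(ωT) ⇒ p·(1 − cosh) = x(T) − x₀·cosh − (ẋ₀/ω)·sinh
numerator   = 0.0756 − (-0.0562)·3.833024 − (0.2228/2.9609)·3.700280 = 0.012580
denominator = 1 − 3.833024 = -2.833024
p = 0.012580 / -2.833024 = -0.0044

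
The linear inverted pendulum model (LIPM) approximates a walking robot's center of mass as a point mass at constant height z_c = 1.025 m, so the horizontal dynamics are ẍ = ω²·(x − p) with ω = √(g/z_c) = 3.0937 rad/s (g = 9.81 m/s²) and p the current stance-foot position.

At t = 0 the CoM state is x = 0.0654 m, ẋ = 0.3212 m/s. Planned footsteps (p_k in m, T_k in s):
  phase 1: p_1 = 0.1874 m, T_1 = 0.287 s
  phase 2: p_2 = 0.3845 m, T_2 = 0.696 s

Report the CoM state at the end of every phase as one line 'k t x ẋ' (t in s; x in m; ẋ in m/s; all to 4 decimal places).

phase 1: p=0.1874, T=0.287, ωT=0.887892, cosh=1.420762, sinh=1.009240; start (x,ẋ)=(0.065400, 0.321200) → end (x,ẋ)=(0.118850, 0.075430)
phase 2: p=0.3845, T=0.696, ωT=2.153215, cosh=4.364308, sinh=4.248197; start (x,ẋ)=(0.118850, 0.075430) → end (x,ẋ)=(-0.671299, -3.162142)

1 0.2870 0.1189 0.0754
2 0.9830 -0.6713 -3.1621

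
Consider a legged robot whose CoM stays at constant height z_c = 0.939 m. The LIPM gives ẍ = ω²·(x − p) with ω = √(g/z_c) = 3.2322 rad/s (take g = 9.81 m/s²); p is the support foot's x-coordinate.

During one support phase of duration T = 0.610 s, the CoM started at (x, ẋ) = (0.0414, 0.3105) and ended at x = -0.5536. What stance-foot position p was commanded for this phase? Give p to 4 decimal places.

p = 0.3922

ωT = 3.2322·0.610 = 1.971642; cosh(ωT) = 3.660844, sinh(ωT) = 3.521616
x(T) = p + (x₀−p)·cosh(ωT) + (ẋ₀/ω)·sinh(ωT) ⇒ p·(1 − cosh) = x(T) − x₀·cosh − (ẋ₀/ω)·sinh
numerator   = -0.5536 − (0.0414)·3.660844 − (0.3105/3.2322)·3.521616 = -1.043462
denominator = 1 − 3.660844 = -2.660844
p = -1.043462 / -2.660844 = 0.3922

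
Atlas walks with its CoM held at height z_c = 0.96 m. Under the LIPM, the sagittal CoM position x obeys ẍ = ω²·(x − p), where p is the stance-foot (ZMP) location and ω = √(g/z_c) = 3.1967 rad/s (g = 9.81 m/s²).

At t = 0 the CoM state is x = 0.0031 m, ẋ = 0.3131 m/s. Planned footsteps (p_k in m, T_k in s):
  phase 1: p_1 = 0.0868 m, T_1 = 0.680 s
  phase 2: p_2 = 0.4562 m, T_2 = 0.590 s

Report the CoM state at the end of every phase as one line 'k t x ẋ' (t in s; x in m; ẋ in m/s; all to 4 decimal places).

1 0.6800 0.1391 0.2332
2 1.2700 -0.3783 -2.4786

phase 1: p=0.0868, T=0.680, ωT=2.173756, cosh=4.452496, sinh=4.338746; start (x,ẋ)=(0.003100, 0.313100) → end (x,ẋ)=(0.139084, 0.233185)
phase 2: p=0.4562, T=0.590, ωT=1.886053, cosh=3.372481, sinh=3.220812; start (x,ẋ)=(0.139084, 0.233185) → end (x,ẋ)=(-0.378325, -2.478609)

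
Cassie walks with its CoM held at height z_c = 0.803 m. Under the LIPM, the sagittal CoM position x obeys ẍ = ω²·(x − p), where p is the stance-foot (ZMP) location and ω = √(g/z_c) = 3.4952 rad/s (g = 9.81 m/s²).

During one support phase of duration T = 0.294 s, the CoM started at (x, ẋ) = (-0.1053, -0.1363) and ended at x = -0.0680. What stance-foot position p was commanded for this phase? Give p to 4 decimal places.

ωT = 3.4952·0.294 = 1.027589; cosh(ωT) = 1.576094, sinh(ωT) = 1.218226
x(T) = p + (x₀−p)·cosh(ωT) + (ẋ₀/ω)·sinh(ωT) ⇒ p·(1 − cosh) = x(T) − x₀·cosh − (ẋ₀/ω)·sinh
numerator   = -0.0680 − (-0.1053)·1.576094 − (-0.1363/3.4952)·1.218226 = 0.145469
denominator = 1 − 1.576094 = -0.576094
p = 0.145469 / -0.576094 = -0.2525

p = -0.2525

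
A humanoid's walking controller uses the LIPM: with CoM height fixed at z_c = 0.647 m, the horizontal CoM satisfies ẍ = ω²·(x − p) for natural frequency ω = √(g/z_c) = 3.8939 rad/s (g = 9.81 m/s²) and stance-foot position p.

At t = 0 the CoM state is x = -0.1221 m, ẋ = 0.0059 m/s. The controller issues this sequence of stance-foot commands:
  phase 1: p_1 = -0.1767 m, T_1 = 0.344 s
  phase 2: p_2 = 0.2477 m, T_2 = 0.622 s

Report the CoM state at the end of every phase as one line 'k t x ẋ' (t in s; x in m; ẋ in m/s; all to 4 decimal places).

phase 1: p=-0.1767, T=0.344, ωT=1.339502, cosh=2.039558, sinh=1.777582; start (x,ẋ)=(-0.122100, 0.005900) → end (x,ẋ)=(-0.062647, 0.389960)
phase 2: p=0.2477, T=0.622, ωT=2.422006, cosh=5.678591, sinh=5.589848; start (x,ẋ)=(-0.062647, 0.389960) → end (x,ẋ)=(-0.954830, -4.540681)

1 0.3440 -0.0626 0.3900
2 0.9660 -0.9548 -4.5407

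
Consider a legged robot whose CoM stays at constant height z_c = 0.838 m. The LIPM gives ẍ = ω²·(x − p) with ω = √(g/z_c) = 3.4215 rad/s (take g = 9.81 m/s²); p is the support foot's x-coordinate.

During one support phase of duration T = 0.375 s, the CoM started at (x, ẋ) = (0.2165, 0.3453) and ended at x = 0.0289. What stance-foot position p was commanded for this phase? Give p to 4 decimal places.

p = 0.5939

ωT = 3.4215·0.375 = 1.283062; cosh(ωT) = 1.942429, sinh(ωT) = 1.665242
x(T) = p + (x₀−p)·cosh(ωT) + (ẋ₀/ω)·sinh(ωT) ⇒ p·(1 − cosh) = x(T) − x₀·cosh − (ẋ₀/ω)·sinh
numerator   = 0.0289 − (0.2165)·1.942429 − (0.3453/3.4215)·1.665242 = -0.559693
denominator = 1 − 1.942429 = -0.942429
p = -0.559693 / -0.942429 = 0.5939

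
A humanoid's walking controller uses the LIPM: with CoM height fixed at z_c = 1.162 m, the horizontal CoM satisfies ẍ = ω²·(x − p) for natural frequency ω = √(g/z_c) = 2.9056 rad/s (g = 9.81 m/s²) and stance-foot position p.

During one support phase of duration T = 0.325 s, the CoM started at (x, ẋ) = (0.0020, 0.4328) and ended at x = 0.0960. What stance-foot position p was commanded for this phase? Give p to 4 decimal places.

p = 0.1447

ωT = 2.9056·0.325 = 0.944320; cosh(ωT) = 1.480004, sinh(ωT) = 1.091060
x(T) = p + (x₀−p)·cosh(ωT) + (ẋ₀/ω)·sinh(ωT) ⇒ p·(1 − cosh) = x(T) − x₀·cosh − (ẋ₀/ω)·sinh
numerator   = 0.0960 − (0.0020)·1.480004 − (0.4328/2.9056)·1.091060 = -0.069478
denominator = 1 − 1.480004 = -0.480004
p = -0.069478 / -0.480004 = 0.1447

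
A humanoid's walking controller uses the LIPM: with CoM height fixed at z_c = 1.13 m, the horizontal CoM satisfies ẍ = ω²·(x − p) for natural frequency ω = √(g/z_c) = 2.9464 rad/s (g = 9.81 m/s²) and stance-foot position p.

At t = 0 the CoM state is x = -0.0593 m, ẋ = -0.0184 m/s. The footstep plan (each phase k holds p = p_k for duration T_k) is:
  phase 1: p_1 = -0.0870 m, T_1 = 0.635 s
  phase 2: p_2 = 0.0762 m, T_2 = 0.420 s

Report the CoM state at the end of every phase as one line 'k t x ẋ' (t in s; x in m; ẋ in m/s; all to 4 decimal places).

phase 1: p=-0.0870, T=0.635, ωT=1.870964, cosh=3.324265, sinh=3.170289; start (x,ẋ)=(-0.059300, -0.018400) → end (x,ẋ)=(-0.014716, 0.197578)
phase 2: p=0.0762, T=0.420, ωT=1.237488, cosh=1.868528, sinh=1.578416; start (x,ẋ)=(-0.014716, 0.197578) → end (x,ẋ)=(0.012165, -0.053639)

1 0.6350 -0.0147 0.1976
2 1.0550 0.0122 -0.0536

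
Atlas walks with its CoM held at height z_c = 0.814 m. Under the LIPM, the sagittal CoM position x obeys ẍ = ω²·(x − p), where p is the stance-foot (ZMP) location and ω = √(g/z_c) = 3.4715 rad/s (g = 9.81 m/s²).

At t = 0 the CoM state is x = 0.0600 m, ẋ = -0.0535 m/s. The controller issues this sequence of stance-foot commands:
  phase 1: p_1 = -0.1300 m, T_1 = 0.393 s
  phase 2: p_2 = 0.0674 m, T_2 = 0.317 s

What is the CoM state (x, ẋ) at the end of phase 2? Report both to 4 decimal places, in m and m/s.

x = 0.7733, ẋ = 2.6179

phase 1: p=-0.1300, T=0.393, ωT=1.364299, cosh=2.084270, sinh=1.828711; start (x,ẋ)=(0.060000, -0.053500) → end (x,ẋ)=(0.237829, 1.094682)
phase 2: p=0.0674, T=0.317, ωT=1.100465, cosh=1.669140, sinh=1.336424; start (x,ẋ)=(0.237829, 1.094682) → end (x,ẋ)=(0.773289, 2.617864)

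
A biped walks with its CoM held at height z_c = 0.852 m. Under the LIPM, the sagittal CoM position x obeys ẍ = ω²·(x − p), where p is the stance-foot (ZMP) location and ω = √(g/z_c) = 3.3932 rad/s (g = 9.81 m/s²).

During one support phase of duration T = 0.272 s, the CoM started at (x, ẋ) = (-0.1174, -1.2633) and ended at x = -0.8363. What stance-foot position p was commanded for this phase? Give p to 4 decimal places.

ωT = 3.3932·0.272 = 0.922950; cosh(ωT) = 1.457025, sinh(ωT) = 1.059680
x(T) = p + (x₀−p)·cosh(ωT) + (ẋ₀/ω)·sinh(ωT) ⇒ p·(1 − cosh) = x(T) − x₀·cosh − (ẋ₀/ω)·sinh
numerator   = -0.8363 − (-0.1174)·1.457025 − (-1.2633/3.3932)·1.059680 = -0.270723
denominator = 1 − 1.457025 = -0.457025
p = -0.270723 / -0.457025 = 0.5924

p = 0.5924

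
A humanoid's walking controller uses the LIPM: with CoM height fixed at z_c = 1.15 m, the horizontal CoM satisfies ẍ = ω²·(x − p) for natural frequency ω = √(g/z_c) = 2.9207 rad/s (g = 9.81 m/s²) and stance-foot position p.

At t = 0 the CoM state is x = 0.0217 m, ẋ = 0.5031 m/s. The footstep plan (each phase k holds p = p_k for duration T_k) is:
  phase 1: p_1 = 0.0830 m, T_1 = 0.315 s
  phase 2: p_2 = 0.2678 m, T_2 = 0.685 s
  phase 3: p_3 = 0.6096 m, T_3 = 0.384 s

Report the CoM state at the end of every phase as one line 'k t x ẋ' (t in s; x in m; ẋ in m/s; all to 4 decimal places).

1 0.3150 0.1757 0.5425
2 1.0000 0.5951 1.0658
3 1.3840 1.0856 1.7514

phase 1: p=0.0830, T=0.315, ωT=0.920021, cosh=1.453926, sinh=1.055415; start (x,ẋ)=(0.021700, 0.503100) → end (x,ẋ)=(0.175673, 0.542510)
phase 2: p=0.2678, T=0.685, ωT=2.000680, cosh=3.764661, sinh=3.629418; start (x,ẋ)=(0.175673, 0.542510) → end (x,ẋ)=(0.595125, 1.065780)
phase 3: p=0.6096, T=0.384, ωT=1.121549, cosh=1.697690, sinh=1.371915; start (x,ẋ)=(0.595125, 1.065780) → end (x,ẋ)=(1.085645, 1.751362)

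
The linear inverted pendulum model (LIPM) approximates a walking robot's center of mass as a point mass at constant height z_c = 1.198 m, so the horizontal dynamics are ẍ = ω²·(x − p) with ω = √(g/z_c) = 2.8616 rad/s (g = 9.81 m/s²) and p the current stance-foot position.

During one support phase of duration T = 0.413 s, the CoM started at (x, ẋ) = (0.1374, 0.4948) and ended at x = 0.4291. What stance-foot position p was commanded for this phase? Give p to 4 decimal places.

ωT = 2.8616·0.413 = 1.181841; cosh(ωT) = 1.783542, sinh(ωT) = 1.476828
x(T) = p + (x₀−p)·cosh(ωT) + (ẋ₀/ω)·sinh(ωT) ⇒ p·(1 − cosh) = x(T) − x₀·cosh − (ẋ₀/ω)·sinh
numerator   = 0.4291 − (0.1374)·1.783542 − (0.4948/2.8616)·1.476828 = -0.071317
denominator = 1 − 1.783542 = -0.783542
p = -0.071317 / -0.783542 = 0.0910

p = 0.0910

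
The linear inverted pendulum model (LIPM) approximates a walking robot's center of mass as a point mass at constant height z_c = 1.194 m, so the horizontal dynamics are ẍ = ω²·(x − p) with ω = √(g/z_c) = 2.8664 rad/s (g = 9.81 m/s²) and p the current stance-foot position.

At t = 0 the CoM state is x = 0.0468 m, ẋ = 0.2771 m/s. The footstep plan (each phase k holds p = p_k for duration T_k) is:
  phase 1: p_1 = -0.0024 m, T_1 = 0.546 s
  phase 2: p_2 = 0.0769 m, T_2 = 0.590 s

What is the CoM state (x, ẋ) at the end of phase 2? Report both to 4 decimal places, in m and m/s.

x = 1.7463, ẋ = 4.8324

phase 1: p=-0.0024, T=0.546, ωT=1.565054, cosh=2.496006, sinh=2.286929; start (x,ẋ)=(0.046800, 0.277100) → end (x,ẋ)=(0.341485, 1.014162)
phase 2: p=0.0769, T=0.590, ωT=1.691176, cosh=2.805080, sinh=2.620778; start (x,ẋ)=(0.341485, 1.014162) → end (x,ẋ)=(1.746340, 4.832420)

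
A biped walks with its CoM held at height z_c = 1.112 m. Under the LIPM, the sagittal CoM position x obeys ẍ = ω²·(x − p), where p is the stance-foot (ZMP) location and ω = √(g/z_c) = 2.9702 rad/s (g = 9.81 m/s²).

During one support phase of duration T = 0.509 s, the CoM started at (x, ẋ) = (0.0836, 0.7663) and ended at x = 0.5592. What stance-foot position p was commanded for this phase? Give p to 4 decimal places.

ωT = 2.9702·0.509 = 1.511832; cosh(ωT) = 2.377768, sinh(ωT) = 2.157262
x(T) = p + (x₀−p)·cosh(ωT) + (ẋ₀/ω)·sinh(ωT) ⇒ p·(1 − cosh) = x(T) − x₀·cosh − (ẋ₀/ω)·sinh
numerator   = 0.5592 − (0.0836)·2.377768 − (0.7663/2.9702)·2.157262 = -0.196147
denominator = 1 − 2.377768 = -1.377768
p = -0.196147 / -1.377768 = 0.1424

p = 0.1424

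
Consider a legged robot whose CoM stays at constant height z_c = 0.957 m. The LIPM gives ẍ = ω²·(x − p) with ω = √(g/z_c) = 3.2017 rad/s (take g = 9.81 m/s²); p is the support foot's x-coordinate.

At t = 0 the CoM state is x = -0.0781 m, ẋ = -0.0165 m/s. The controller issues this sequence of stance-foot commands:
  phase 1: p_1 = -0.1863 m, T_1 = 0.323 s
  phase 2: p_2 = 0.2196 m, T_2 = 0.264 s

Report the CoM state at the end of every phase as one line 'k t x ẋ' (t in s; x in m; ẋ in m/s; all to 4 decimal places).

1 0.3230 -0.0212 0.3995
2 0.5870 0.0060 -0.1813

phase 1: p=-0.1863, T=0.323, ωT=1.034149, cosh=1.584120, sinh=1.228592; start (x,ẋ)=(-0.078100, -0.016500) → end (x,ẋ)=(-0.021230, 0.399476)
phase 2: p=0.2196, T=0.264, ωT=0.845249, cosh=1.379004, sinh=0.949553; start (x,ẋ)=(-0.021230, 0.399476) → end (x,ẋ)=(0.005970, -0.181289)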